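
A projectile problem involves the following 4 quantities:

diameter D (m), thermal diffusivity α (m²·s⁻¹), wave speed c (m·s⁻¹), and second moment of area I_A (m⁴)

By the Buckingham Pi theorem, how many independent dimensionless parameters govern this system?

There are 4 variables and 2 base dimensions (L, T).
The dimension matrix has rank 2.
Independent dimensionless groups: 4 − 2 = 2.

2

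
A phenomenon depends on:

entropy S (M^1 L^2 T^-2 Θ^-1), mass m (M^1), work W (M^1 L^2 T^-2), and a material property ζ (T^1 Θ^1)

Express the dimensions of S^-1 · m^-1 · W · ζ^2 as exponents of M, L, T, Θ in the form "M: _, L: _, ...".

M: -1, L: 0, T: 2, Θ: 3

Collect each base-dimension exponent across the product:
  M: −(1) − (1) + (1) + 2·(0) = -1
  L: −(2) − (0) + (2) + 2·(0) = 0
  T: −(-2) − (0) + (-2) + 2·(1) = 2
  Θ: −(-1) − (0) + (0) + 2·(1) = 3
So the dimensions are [M⁻¹ T² Θ³].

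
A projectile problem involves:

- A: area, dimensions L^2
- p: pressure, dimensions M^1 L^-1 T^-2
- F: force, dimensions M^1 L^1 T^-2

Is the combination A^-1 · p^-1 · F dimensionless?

yes

Sum the exponent of each base dimension across the product:
  M: −[A]_M − [p]_M + [F]_M = −(0) − (1) + (1) = 0
  L: −[A]_L − [p]_L + [F]_L = −(2) − (-1) + (1) = 0
  T: −[A]_T − [p]_T + [F]_T = −(0) − (-2) + (-2) = 0
  I: −[A]_I − [p]_I + [F]_I = −(0) − (0) + (0) = 0
All base exponents vanish — dimensionless.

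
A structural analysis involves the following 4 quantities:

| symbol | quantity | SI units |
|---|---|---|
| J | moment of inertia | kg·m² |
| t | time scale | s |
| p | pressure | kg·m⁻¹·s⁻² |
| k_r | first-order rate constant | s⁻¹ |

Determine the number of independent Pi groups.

1

There are 4 variables and 3 base dimensions (M, L, T).
The dimension matrix has rank 3.
Independent dimensionless groups: 4 − 3 = 1.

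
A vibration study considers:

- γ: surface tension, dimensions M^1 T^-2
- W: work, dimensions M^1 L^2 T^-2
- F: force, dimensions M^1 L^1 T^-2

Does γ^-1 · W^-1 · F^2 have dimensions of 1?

Sum the exponent of each base dimension across the product:
  M: −[γ]_M − [W]_M + 2·[F]_M = −(1) − (1) + 2·(1) = 0
  L: −[γ]_L − [W]_L + 2·[F]_L = −(0) − (2) + 2·(1) = 0
  T: −[γ]_T − [W]_T + 2·[F]_T = −(-2) − (-2) + 2·(-2) = 0
All base exponents vanish — dimensionless.

yes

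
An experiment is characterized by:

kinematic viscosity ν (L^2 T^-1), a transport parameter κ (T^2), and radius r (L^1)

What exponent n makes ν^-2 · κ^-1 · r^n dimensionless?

Balance the L exponent: (1)·n from r, plus −2·(2) − (0) = -4 from the rest, must sum to zero.
n − 4 = 0, so n = 4.

4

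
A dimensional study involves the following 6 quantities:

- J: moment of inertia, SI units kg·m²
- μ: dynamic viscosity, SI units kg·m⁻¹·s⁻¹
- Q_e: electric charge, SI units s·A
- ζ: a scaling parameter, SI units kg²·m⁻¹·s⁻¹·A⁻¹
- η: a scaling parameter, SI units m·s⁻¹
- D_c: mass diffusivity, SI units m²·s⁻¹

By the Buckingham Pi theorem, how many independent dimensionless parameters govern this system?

There are 6 variables and 4 base dimensions (M, L, T, I).
The dimension matrix has rank 4.
Independent dimensionless groups: 6 − 4 = 2.

2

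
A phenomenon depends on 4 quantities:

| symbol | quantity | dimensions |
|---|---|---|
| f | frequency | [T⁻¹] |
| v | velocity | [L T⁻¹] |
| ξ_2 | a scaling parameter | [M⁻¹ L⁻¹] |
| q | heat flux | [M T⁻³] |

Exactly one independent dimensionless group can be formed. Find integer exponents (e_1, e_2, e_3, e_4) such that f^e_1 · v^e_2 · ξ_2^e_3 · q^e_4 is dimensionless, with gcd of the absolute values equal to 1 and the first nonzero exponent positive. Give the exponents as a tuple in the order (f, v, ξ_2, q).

M: e_1·(0) + e_2·(0) + e_3·(-1) + e_4·(1) = 0
L: e_1·(0) + e_2·(1) + e_3·(-1) + e_4·(0) = 0
T: e_1·(-1) + e_2·(-1) + e_3·(0) + e_4·(-3) = 0
Solving this homogeneous linear system for the smallest-integer solution (first nonzero entry positive) gives (4, -1, -1, -1).

(4, -1, -1, -1)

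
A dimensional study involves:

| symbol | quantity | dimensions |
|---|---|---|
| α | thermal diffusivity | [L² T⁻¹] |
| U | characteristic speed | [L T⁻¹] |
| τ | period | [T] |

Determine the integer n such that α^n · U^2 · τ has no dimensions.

-1

Balance the L exponent: (2)·n from α, plus 2·(1) + (0) = 2 from the rest, must sum to zero.
2n + 2 = 0, so n = -1.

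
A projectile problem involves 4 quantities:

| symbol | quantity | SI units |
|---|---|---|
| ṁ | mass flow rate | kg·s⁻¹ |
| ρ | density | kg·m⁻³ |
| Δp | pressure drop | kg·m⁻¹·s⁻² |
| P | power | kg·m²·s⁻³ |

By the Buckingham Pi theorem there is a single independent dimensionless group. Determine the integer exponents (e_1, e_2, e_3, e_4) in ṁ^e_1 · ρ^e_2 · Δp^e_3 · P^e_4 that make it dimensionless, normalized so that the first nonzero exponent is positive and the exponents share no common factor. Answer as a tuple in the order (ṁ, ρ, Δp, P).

M: e_1·(1) + e_2·(1) + e_3·(1) + e_4·(1) = 0
L: e_1·(0) + e_2·(-3) + e_3·(-1) + e_4·(2) = 0
T: e_1·(-1) + e_2·(0) + e_3·(-2) + e_4·(-3) = 0
Solving this homogeneous linear system for the smallest-integer solution (first nonzero entry positive) gives (1, -1, 1, -1).

(1, -1, 1, -1)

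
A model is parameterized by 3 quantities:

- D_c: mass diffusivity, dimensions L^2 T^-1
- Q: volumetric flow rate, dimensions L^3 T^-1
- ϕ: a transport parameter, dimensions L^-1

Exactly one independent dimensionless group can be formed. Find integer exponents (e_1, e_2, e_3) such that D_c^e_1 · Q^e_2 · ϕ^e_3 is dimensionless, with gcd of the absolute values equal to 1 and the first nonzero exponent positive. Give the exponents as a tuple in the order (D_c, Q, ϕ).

(1, -1, -1)

L: e_1·(2) + e_2·(3) + e_3·(-1) = 0
T: e_1·(-1) + e_2·(-1) + e_3·(0) = 0
Solving this homogeneous linear system for the smallest-integer solution (first nonzero entry positive) gives (1, -1, -1).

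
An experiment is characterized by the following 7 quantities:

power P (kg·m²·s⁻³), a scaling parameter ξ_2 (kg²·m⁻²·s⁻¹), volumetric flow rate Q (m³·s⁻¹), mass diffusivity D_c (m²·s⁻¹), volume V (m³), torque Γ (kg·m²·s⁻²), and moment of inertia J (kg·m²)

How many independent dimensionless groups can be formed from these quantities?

There are 7 variables and 3 base dimensions (M, L, T).
The dimension matrix has rank 3.
Independent dimensionless groups: 7 − 3 = 4.

4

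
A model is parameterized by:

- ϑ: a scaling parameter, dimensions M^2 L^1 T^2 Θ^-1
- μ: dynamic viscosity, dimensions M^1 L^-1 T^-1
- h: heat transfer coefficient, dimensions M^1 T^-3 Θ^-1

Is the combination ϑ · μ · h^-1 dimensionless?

Sum the exponent of each base dimension across the product:
  M: [ϑ]_M + [μ]_M − [h]_M = (2) + (1) − (1) = 2
  L: [ϑ]_L + [μ]_L − [h]_L = (1) + (-1) − (0) = 0
  T: [ϑ]_T + [μ]_T − [h]_T = (2) + (-1) − (-3) = 4
  Θ: [ϑ]_Θ + [μ]_Θ − [h]_Θ = (-1) + (0) − (-1) = 0
Net dimensions [M² T⁴] ≠ [1] — not dimensionless.

no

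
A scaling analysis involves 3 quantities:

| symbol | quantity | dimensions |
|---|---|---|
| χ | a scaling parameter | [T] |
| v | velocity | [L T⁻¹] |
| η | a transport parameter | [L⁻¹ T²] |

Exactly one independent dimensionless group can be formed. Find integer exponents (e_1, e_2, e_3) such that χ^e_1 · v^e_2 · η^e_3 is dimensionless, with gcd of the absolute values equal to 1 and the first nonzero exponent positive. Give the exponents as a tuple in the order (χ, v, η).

(1, -1, -1)

L: e_1·(0) + e_2·(1) + e_3·(-1) = 0
T: e_1·(1) + e_2·(-1) + e_3·(2) = 0
Solving this homogeneous linear system for the smallest-integer solution (first nonzero entry positive) gives (1, -1, -1).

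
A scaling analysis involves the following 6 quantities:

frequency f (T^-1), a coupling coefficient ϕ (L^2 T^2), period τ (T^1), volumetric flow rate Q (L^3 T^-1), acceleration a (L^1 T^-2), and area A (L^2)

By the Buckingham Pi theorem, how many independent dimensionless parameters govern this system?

There are 6 variables and 2 base dimensions (L, T).
The dimension matrix has rank 2.
Independent dimensionless groups: 6 − 2 = 4.

4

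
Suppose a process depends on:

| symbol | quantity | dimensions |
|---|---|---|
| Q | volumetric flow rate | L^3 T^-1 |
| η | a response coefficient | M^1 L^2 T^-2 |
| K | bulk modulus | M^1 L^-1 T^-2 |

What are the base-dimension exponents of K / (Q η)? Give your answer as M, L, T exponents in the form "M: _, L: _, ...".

M: 0, L: -6, T: 1

Collect each base-dimension exponent across the product:
  M: −(0) − (1) + (1) = 0
  L: −(3) − (2) + (-1) = -6
  T: −(-1) − (-2) + (-2) = 1
So the dimensions are [L⁻⁶ T].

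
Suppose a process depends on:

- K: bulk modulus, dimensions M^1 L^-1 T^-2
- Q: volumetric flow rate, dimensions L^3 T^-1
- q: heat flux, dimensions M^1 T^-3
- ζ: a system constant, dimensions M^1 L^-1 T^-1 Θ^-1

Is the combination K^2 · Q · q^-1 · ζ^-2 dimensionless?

no

Sum the exponent of each base dimension across the product:
  M: 2·[K]_M + [Q]_M − [q]_M − 2·[ζ]_M = 2·(1) + (0) − (1) − 2·(1) = -1
  L: 2·[K]_L + [Q]_L − [q]_L − 2·[ζ]_L = 2·(-1) + (3) − (0) − 2·(-1) = 3
  T: 2·[K]_T + [Q]_T − [q]_T − 2·[ζ]_T = 2·(-2) + (-1) − (-3) − 2·(-1) = 0
  Θ: 2·[K]_Θ + [Q]_Θ − [q]_Θ − 2·[ζ]_Θ = 2·(0) + (0) − (0) − 2·(-1) = 2
Net dimensions [M⁻¹ L³ Θ²] ≠ [1] — not dimensionless.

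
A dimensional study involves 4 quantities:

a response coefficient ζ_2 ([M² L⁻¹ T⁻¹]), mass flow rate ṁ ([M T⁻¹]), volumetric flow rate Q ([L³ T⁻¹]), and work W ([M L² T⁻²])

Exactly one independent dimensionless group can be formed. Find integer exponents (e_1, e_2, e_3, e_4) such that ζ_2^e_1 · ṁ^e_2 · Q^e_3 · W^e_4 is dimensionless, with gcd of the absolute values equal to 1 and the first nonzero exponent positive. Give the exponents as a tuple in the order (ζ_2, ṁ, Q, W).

(1, -4, -1, 2)

M: e_1·(2) + e_2·(1) + e_3·(0) + e_4·(1) = 0
L: e_1·(-1) + e_2·(0) + e_3·(3) + e_4·(2) = 0
T: e_1·(-1) + e_2·(-1) + e_3·(-1) + e_4·(-2) = 0
Solving this homogeneous linear system for the smallest-integer solution (first nonzero entry positive) gives (1, -4, -1, 2).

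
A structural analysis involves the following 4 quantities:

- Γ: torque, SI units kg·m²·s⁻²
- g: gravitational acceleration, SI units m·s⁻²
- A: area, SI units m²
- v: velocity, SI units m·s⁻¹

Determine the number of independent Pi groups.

There are 4 variables and 3 base dimensions (M, L, T).
The dimension matrix has rank 3.
Independent dimensionless groups: 4 − 3 = 1.

1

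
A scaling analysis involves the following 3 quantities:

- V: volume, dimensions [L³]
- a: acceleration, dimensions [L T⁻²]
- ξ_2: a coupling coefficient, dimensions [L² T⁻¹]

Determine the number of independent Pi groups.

There are 3 variables and 2 base dimensions (L, T).
The dimension matrix has rank 2.
Independent dimensionless groups: 3 − 2 = 1.

1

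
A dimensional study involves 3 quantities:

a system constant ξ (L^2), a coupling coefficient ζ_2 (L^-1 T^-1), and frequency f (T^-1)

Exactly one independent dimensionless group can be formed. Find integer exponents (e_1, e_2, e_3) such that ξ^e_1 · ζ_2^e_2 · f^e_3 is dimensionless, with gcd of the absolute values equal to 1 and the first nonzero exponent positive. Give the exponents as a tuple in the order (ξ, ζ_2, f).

(1, 2, -2)

L: e_1·(2) + e_2·(-1) + e_3·(0) = 0
T: e_1·(0) + e_2·(-1) + e_3·(-1) = 0
Solving this homogeneous linear system for the smallest-integer solution (first nonzero entry positive) gives (1, 2, -2).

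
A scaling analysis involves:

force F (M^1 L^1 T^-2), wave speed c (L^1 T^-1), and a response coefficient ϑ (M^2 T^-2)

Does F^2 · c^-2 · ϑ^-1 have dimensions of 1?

Sum the exponent of each base dimension across the product:
  M: 2·[F]_M − 2·[c]_M − [ϑ]_M = 2·(1) − 2·(0) − (2) = 0
  L: 2·[F]_L − 2·[c]_L − [ϑ]_L = 2·(1) − 2·(1) − (0) = 0
  T: 2·[F]_T − 2·[c]_T − [ϑ]_T = 2·(-2) − 2·(-1) − (-2) = 0
All base exponents vanish — dimensionless.

yes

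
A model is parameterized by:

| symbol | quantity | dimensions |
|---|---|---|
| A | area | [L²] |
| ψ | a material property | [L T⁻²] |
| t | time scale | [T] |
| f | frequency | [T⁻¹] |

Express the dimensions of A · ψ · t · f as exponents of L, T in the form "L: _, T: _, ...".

L: 3, T: -2

Collect each base-dimension exponent across the product:
  L: (2) + (1) + (0) + (0) = 3
  T: (0) + (-2) + (1) + (-1) = -2
So the dimensions are [L³ T⁻²].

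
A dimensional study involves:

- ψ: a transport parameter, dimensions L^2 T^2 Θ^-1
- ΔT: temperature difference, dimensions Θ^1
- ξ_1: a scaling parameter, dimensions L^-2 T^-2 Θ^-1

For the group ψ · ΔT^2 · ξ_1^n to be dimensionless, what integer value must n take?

1

Balance the L exponent: (-2)·n from ξ_1, plus (2) + 2·(0) = 2 from the rest, must sum to zero.
-2n + 2 = 0, so n = 1.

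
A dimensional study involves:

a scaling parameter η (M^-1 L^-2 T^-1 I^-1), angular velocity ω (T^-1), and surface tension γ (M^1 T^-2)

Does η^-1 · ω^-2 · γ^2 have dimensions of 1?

Sum the exponent of each base dimension across the product:
  M: −[η]_M − 2·[ω]_M + 2·[γ]_M = −(-1) − 2·(0) + 2·(1) = 3
  L: −[η]_L − 2·[ω]_L + 2·[γ]_L = −(-2) − 2·(0) + 2·(0) = 2
  T: −[η]_T − 2·[ω]_T + 2·[γ]_T = −(-1) − 2·(-1) + 2·(-2) = -1
  I: −[η]_I − 2·[ω]_I + 2·[γ]_I = −(-1) − 2·(0) + 2·(0) = 1
Net dimensions [M³ L² T⁻¹ I] ≠ [1] — not dimensionless.

no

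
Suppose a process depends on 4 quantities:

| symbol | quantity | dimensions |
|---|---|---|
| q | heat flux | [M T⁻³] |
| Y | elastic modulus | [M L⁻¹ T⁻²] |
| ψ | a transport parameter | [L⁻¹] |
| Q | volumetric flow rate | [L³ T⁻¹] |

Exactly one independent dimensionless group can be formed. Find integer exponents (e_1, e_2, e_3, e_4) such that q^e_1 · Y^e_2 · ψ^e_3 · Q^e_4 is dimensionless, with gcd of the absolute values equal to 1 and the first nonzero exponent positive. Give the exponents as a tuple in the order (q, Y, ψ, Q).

M: e_1·(1) + e_2·(1) + e_3·(0) + e_4·(0) = 0
L: e_1·(0) + e_2·(-1) + e_3·(-1) + e_4·(3) = 0
T: e_1·(-3) + e_2·(-2) + e_3·(0) + e_4·(-1) = 0
Solving this homogeneous linear system for the smallest-integer solution (first nonzero entry positive) gives (1, -1, -2, -1).

(1, -1, -2, -1)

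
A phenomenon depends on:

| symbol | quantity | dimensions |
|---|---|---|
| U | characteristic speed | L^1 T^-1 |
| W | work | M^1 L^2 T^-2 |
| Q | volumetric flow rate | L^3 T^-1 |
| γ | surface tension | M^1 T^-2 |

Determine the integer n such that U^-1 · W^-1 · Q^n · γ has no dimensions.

1

Balance the L exponent: (3)·n from Q, plus −(1) − (2) + (0) = -3 from the rest, must sum to zero.
3n − 3 = 0, so n = 1.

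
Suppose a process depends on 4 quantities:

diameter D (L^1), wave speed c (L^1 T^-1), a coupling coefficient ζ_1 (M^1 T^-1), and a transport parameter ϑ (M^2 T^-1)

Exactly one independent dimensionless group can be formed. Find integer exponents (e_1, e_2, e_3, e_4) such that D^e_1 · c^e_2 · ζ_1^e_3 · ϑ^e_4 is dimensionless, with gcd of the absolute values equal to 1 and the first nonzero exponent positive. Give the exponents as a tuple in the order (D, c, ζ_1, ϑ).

(1, -1, 2, -1)

M: e_1·(0) + e_2·(0) + e_3·(1) + e_4·(2) = 0
L: e_1·(1) + e_2·(1) + e_3·(0) + e_4·(0) = 0
T: e_1·(0) + e_2·(-1) + e_3·(-1) + e_4·(-1) = 0
Solving this homogeneous linear system for the smallest-integer solution (first nonzero entry positive) gives (1, -1, 2, -1).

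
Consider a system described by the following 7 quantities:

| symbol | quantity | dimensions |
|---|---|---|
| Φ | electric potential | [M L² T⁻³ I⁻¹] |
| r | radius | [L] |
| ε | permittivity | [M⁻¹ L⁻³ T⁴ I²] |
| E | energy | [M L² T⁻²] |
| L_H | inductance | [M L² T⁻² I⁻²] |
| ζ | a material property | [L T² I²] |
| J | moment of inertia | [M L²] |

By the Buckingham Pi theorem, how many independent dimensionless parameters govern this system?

There are 7 variables and 4 base dimensions (M, L, T, I).
The dimension matrix has rank 4.
Independent dimensionless groups: 7 − 4 = 3.

3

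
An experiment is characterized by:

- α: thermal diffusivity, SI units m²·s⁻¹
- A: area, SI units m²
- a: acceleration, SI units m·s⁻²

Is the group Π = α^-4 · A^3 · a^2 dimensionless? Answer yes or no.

Sum the exponent of each base dimension across the product:
  M: −4·[α]_M + 3·[A]_M + 2·[a]_M = −4·(0) + 3·(0) + 2·(0) = 0
  L: −4·[α]_L + 3·[A]_L + 2·[a]_L = −4·(2) + 3·(2) + 2·(1) = 0
  T: −4·[α]_T + 3·[A]_T + 2·[a]_T = −4·(-1) + 3·(0) + 2·(-2) = 0
  Θ: −4·[α]_Θ + 3·[A]_Θ + 2·[a]_Θ = −4·(0) + 3·(0) + 2·(0) = 0
All base exponents vanish — dimensionless.

yes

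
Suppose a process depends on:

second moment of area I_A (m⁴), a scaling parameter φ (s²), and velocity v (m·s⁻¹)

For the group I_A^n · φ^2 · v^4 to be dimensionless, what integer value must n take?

-1

Balance the L exponent: (4)·n from I_A, plus 2·(0) + 4·(1) = 4 from the rest, must sum to zero.
4n + 4 = 0, so n = -1.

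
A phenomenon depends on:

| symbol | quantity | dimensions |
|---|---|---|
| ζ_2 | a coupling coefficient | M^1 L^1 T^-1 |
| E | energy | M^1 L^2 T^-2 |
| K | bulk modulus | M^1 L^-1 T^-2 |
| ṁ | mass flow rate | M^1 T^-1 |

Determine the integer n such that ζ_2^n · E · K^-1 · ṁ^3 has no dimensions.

-3

Balance the M exponent: (1)·n from ζ_2, plus (1) − (1) + 3·(1) = 3 from the rest, must sum to zero.
n + 3 = 0, so n = -3.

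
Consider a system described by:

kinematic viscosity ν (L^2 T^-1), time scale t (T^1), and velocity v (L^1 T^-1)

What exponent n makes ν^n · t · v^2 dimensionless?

-1

Balance the L exponent: (2)·n from ν, plus (0) + 2·(1) = 2 from the rest, must sum to zero.
2n + 2 = 0, so n = -1.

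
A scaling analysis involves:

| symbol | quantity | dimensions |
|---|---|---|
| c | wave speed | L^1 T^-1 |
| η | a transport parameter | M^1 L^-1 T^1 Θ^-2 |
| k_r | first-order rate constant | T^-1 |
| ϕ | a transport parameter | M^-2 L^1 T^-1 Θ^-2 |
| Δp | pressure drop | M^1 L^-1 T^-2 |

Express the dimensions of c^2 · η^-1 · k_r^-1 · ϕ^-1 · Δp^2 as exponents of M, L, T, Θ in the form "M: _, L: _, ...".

Collect each base-dimension exponent across the product:
  M: 2·(0) − (1) − (0) − (-2) + 2·(1) = 3
  L: 2·(1) − (-1) − (0) − (1) + 2·(-1) = 0
  T: 2·(-1) − (1) − (-1) − (-1) + 2·(-2) = -5
  Θ: 2·(0) − (-2) − (0) − (-2) + 2·(0) = 4
So the dimensions are [M³ T⁻⁵ Θ⁴].

M: 3, L: 0, T: -5, Θ: 4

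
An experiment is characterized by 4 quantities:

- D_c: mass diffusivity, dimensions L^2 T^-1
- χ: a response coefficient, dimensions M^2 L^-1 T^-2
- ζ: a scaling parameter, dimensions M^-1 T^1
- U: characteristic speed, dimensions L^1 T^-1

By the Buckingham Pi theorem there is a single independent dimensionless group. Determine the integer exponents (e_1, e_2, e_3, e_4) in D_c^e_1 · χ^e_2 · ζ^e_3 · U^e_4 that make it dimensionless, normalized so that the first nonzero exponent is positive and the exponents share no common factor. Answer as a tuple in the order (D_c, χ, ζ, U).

(1, 1, 2, -1)

M: e_1·(0) + e_2·(2) + e_3·(-1) + e_4·(0) = 0
L: e_1·(2) + e_2·(-1) + e_3·(0) + e_4·(1) = 0
T: e_1·(-1) + e_2·(-2) + e_3·(1) + e_4·(-1) = 0
Solving this homogeneous linear system for the smallest-integer solution (first nonzero entry positive) gives (1, 1, 2, -1).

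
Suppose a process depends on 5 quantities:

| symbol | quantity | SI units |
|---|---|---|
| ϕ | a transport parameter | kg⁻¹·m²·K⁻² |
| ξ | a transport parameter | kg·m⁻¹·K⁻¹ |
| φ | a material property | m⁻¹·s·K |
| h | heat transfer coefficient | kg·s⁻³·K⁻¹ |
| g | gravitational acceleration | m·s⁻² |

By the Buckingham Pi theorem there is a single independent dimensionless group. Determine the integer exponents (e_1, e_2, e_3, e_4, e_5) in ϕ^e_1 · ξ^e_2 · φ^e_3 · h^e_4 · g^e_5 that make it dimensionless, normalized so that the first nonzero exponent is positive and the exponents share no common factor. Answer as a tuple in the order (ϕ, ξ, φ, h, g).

M: e_1·(-1) + e_2·(1) + e_3·(0) + e_4·(1) + e_5·(0) = 0
L: e_1·(2) + e_2·(-1) + e_3·(-1) + e_4·(0) + e_5·(1) = 0
T: e_1·(0) + e_2·(0) + e_3·(1) + e_4·(-3) + e_5·(-2) = 0
Θ: e_1·(-2) + e_2·(-1) + e_3·(1) + e_4·(-1) + e_5·(0) = 0
Solving this homogeneous linear system for the smallest-integer solution (first nonzero entry positive) gives (1, 2, 3, -1, 3).

(1, 2, 3, -1, 3)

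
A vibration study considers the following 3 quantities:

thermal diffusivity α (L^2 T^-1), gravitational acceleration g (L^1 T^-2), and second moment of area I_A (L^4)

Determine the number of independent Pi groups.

1

There are 3 variables and 2 base dimensions (L, T).
The dimension matrix has rank 2.
Independent dimensionless groups: 3 − 2 = 1.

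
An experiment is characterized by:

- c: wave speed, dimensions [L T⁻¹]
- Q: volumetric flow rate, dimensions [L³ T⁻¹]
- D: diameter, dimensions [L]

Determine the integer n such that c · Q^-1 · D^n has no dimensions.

Balance the L exponent: (1)·n from D, plus (1) − (3) = -2 from the rest, must sum to zero.
n − 2 = 0, so n = 2.

2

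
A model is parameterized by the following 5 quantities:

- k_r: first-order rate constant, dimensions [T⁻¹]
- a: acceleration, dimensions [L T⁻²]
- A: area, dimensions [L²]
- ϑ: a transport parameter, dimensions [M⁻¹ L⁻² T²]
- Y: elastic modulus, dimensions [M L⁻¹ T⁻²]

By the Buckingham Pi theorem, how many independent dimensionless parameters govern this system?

2

There are 5 variables and 3 base dimensions (M, L, T).
The dimension matrix has rank 3.
Independent dimensionless groups: 5 − 3 = 2.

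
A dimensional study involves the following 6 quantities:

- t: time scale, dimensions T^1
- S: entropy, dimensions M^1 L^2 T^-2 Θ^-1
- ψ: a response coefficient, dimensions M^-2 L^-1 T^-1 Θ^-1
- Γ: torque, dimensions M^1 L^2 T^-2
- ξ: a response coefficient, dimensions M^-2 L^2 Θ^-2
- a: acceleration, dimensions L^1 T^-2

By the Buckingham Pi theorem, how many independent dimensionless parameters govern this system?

There are 6 variables and 4 base dimensions (M, L, T, Θ).
The dimension matrix has rank 4.
Independent dimensionless groups: 6 − 4 = 2.

2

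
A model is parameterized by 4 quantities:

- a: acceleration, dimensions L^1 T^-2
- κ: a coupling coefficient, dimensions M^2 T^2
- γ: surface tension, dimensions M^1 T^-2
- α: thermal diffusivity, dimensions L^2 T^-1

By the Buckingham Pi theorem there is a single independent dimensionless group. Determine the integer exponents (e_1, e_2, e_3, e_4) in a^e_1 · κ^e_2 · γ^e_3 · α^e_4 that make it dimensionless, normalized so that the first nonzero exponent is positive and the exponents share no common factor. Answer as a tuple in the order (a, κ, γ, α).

M: e_1·(0) + e_2·(2) + e_3·(1) + e_4·(0) = 0
L: e_1·(1) + e_2·(0) + e_3·(0) + e_4·(2) = 0
T: e_1·(-2) + e_2·(2) + e_3·(-2) + e_4·(-1) = 0
Solving this homogeneous linear system for the smallest-integer solution (first nonzero entry positive) gives (4, 1, -2, -2).

(4, 1, -2, -2)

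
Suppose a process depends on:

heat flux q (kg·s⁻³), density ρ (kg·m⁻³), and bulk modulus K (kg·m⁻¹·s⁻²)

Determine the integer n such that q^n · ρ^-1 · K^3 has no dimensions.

-2

Balance the M exponent: (1)·n from q, plus −(1) + 3·(1) = 2 from the rest, must sum to zero.
n + 2 = 0, so n = -2.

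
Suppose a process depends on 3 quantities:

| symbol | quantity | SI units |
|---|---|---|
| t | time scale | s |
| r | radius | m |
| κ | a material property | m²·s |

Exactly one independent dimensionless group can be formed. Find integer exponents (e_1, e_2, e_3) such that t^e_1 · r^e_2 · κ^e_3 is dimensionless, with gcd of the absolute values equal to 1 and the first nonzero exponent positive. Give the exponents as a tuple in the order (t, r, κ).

(1, 2, -1)

L: e_1·(0) + e_2·(1) + e_3·(2) = 0
T: e_1·(1) + e_2·(0) + e_3·(1) = 0
Solving this homogeneous linear system for the smallest-integer solution (first nonzero entry positive) gives (1, 2, -1).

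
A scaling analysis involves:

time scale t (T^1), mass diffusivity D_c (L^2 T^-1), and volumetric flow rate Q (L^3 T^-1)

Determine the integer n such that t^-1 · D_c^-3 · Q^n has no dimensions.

Balance the L exponent: (3)·n from Q, plus −(0) − 3·(2) = -6 from the rest, must sum to zero.
3n − 6 = 0, so n = 2.

2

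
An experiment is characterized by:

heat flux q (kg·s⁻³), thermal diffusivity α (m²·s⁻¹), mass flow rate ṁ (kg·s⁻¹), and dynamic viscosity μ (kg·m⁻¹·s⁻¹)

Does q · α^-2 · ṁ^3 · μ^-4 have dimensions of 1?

Sum the exponent of each base dimension across the product:
  M: [q]_M − 2·[α]_M + 3·[ṁ]_M − 4·[μ]_M = (1) − 2·(0) + 3·(1) − 4·(1) = 0
  L: [q]_L − 2·[α]_L + 3·[ṁ]_L − 4·[μ]_L = (0) − 2·(2) + 3·(0) − 4·(-1) = 0
  T: [q]_T − 2·[α]_T + 3·[ṁ]_T − 4·[μ]_T = (-3) − 2·(-1) + 3·(-1) − 4·(-1) = 0
All base exponents vanish — dimensionless.

yes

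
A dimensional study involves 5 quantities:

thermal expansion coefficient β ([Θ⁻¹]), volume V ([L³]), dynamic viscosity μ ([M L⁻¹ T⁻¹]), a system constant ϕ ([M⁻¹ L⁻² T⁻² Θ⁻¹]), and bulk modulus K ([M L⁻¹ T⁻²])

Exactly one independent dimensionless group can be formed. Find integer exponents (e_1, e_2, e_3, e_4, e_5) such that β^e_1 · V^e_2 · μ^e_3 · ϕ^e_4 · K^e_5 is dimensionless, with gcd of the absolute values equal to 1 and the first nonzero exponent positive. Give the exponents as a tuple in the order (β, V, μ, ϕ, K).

(1, -1, -4, -1, 3)

M: e_1·(0) + e_2·(0) + e_3·(1) + e_4·(-1) + e_5·(1) = 0
L: e_1·(0) + e_2·(3) + e_3·(-1) + e_4·(-2) + e_5·(-1) = 0
T: e_1·(0) + e_2·(0) + e_3·(-1) + e_4·(-2) + e_5·(-2) = 0
Θ: e_1·(-1) + e_2·(0) + e_3·(0) + e_4·(-1) + e_5·(0) = 0
Solving this homogeneous linear system for the smallest-integer solution (first nonzero entry positive) gives (1, -1, -4, -1, 3).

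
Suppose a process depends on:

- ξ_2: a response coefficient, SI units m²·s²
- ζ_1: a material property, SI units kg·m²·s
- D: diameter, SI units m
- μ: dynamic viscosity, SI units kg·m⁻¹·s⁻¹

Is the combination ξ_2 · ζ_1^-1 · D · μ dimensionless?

Sum the exponent of each base dimension across the product:
  M: [ξ_2]_M − [ζ_1]_M + [D]_M + [μ]_M = (0) − (1) + (0) + (1) = 0
  L: [ξ_2]_L − [ζ_1]_L + [D]_L + [μ]_L = (2) − (2) + (1) + (-1) = 0
  T: [ξ_2]_T − [ζ_1]_T + [D]_T + [μ]_T = (2) − (1) + (0) + (-1) = 0
All base exponents vanish — dimensionless.

yes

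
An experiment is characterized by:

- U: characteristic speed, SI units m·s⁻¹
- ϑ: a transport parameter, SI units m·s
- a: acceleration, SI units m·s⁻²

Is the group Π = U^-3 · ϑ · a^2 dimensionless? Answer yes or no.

Sum the exponent of each base dimension across the product:
  L: −3·[U]_L + [ϑ]_L + 2·[a]_L = −3·(1) + (1) + 2·(1) = 0
  T: −3·[U]_T + [ϑ]_T + 2·[a]_T = −3·(-1) + (1) + 2·(-2) = 0
All base exponents vanish — dimensionless.

yes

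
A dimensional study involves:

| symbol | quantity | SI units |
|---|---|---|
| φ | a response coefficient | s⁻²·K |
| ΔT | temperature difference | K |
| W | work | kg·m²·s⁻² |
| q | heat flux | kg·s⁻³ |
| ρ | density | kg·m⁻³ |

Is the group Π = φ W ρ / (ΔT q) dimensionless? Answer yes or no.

no

Sum the exponent of each base dimension across the product:
  M: [φ]_M − [ΔT]_M + [W]_M − [q]_M + [ρ]_M = (0) − (0) + (1) − (1) + (1) = 1
  L: [φ]_L − [ΔT]_L + [W]_L − [q]_L + [ρ]_L = (0) − (0) + (2) − (0) + (-3) = -1
  T: [φ]_T − [ΔT]_T + [W]_T − [q]_T + [ρ]_T = (-2) − (0) + (-2) − (-3) + (0) = -1
  Θ: [φ]_Θ − [ΔT]_Θ + [W]_Θ − [q]_Θ + [ρ]_Θ = (1) − (1) + (0) − (0) + (0) = 0
Net dimensions [M L⁻¹ T⁻¹] ≠ [1] — not dimensionless.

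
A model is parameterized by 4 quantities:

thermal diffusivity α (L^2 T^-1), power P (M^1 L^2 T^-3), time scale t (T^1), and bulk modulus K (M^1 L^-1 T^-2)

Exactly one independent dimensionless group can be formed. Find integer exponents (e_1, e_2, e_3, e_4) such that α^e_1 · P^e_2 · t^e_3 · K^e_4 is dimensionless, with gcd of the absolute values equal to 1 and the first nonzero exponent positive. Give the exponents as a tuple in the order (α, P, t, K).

(3, -2, 1, 2)

M: e_1·(0) + e_2·(1) + e_3·(0) + e_4·(1) = 0
L: e_1·(2) + e_2·(2) + e_3·(0) + e_4·(-1) = 0
T: e_1·(-1) + e_2·(-3) + e_3·(1) + e_4·(-2) = 0
Solving this homogeneous linear system for the smallest-integer solution (first nonzero entry positive) gives (3, -2, 1, 2).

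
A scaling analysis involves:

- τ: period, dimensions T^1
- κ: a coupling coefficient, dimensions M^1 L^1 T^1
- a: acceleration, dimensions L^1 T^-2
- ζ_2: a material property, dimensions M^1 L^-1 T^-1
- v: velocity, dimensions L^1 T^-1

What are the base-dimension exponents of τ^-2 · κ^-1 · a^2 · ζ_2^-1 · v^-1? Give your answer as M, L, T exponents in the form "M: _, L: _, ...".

M: -2, L: 1, T: -5

Collect each base-dimension exponent across the product:
  M: −2·(0) − (1) + 2·(0) − (1) − (0) = -2
  L: −2·(0) − (1) + 2·(1) − (-1) − (1) = 1
  T: −2·(1) − (1) + 2·(-2) − (-1) − (-1) = -5
So the dimensions are [M⁻² L T⁻⁵].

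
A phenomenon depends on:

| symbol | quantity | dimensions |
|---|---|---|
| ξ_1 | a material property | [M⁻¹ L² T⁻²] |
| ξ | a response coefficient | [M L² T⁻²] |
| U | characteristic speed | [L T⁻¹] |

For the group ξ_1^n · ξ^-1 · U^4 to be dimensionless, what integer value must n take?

-1

Balance the M exponent: (-1)·n from ξ_1, plus −(1) + 4·(0) = -1 from the rest, must sum to zero.
−n − 1 = 0, so n = -1.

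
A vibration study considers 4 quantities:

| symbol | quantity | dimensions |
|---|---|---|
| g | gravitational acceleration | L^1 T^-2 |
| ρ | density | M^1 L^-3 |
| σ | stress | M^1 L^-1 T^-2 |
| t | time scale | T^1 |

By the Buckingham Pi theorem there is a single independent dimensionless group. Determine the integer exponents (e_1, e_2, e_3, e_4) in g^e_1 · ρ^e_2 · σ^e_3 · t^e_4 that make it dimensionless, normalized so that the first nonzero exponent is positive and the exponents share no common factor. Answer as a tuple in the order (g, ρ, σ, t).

(2, 1, -1, 2)

M: e_1·(0) + e_2·(1) + e_3·(1) + e_4·(0) = 0
L: e_1·(1) + e_2·(-3) + e_3·(-1) + e_4·(0) = 0
T: e_1·(-2) + e_2·(0) + e_3·(-2) + e_4·(1) = 0
Solving this homogeneous linear system for the smallest-integer solution (first nonzero entry positive) gives (2, 1, -1, 2).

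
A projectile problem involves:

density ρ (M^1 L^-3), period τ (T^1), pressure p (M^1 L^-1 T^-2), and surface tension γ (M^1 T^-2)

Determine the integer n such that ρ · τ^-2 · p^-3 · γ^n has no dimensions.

2

Balance the M exponent: (1)·n from γ, plus (1) − 2·(0) − 3·(1) = -2 from the rest, must sum to zero.
n − 2 = 0, so n = 2.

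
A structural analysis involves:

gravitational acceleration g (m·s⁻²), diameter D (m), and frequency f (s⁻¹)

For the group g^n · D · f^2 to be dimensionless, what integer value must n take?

-1

Balance the L exponent: (1)·n from g, plus (1) + 2·(0) = 1 from the rest, must sum to zero.
n + 1 = 0, so n = -1.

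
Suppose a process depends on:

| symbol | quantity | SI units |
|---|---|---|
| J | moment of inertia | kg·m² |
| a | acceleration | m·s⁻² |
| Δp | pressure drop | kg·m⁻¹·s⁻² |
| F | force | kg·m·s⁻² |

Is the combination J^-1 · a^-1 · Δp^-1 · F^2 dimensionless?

yes

Sum the exponent of each base dimension across the product:
  M: −[J]_M − [a]_M − [Δp]_M + 2·[F]_M = −(1) − (0) − (1) + 2·(1) = 0
  L: −[J]_L − [a]_L − [Δp]_L + 2·[F]_L = −(2) − (1) − (-1) + 2·(1) = 0
  T: −[J]_T − [a]_T − [Δp]_T + 2·[F]_T = −(0) − (-2) − (-2) + 2·(-2) = 0
All base exponents vanish — dimensionless.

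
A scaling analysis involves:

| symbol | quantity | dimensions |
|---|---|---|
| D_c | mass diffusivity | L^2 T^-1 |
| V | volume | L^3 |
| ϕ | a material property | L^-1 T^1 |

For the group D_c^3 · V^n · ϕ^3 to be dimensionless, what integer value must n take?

Balance the L exponent: (3)·n from V, plus 3·(2) + 3·(-1) = 3 from the rest, must sum to zero.
3n + 3 = 0, so n = -1.

-1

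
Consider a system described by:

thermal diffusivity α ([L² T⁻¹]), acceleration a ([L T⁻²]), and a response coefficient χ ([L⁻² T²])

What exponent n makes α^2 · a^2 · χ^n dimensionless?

Balance the L exponent: (-2)·n from χ, plus 2·(2) + 2·(1) = 6 from the rest, must sum to zero.
-2n + 6 = 0, so n = 3.

3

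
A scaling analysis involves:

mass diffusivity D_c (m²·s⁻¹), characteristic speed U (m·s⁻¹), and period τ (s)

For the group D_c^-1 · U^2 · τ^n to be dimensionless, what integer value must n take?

1

Balance the T exponent: (1)·n from τ, plus −(-1) + 2·(-1) = -1 from the rest, must sum to zero.
n − 1 = 0, so n = 1.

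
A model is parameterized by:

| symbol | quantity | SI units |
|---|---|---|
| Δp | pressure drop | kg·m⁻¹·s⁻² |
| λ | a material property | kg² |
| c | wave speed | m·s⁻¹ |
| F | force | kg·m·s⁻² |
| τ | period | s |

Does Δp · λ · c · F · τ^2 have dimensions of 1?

no

Sum the exponent of each base dimension across the product:
  M: [Δp]_M + [λ]_M + [c]_M + [F]_M + 2·[τ]_M = (1) + (2) + (0) + (1) + 2·(0) = 4
  L: [Δp]_L + [λ]_L + [c]_L + [F]_L + 2·[τ]_L = (-1) + (0) + (1) + (1) + 2·(0) = 1
  T: [Δp]_T + [λ]_T + [c]_T + [F]_T + 2·[τ]_T = (-2) + (0) + (-1) + (-2) + 2·(1) = -3
Net dimensions [M⁴ L T⁻³] ≠ [1] — not dimensionless.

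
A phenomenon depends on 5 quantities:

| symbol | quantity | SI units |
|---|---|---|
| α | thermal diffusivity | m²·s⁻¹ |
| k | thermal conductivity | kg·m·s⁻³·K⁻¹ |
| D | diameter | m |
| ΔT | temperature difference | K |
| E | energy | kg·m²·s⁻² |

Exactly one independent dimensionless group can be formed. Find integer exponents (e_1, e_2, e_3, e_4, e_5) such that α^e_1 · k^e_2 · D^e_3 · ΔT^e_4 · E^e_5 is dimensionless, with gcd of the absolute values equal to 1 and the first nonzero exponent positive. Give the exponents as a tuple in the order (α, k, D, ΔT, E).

M: e_1·(0) + e_2·(1) + e_3·(0) + e_4·(0) + e_5·(1) = 0
L: e_1·(2) + e_2·(1) + e_3·(1) + e_4·(0) + e_5·(2) = 0
T: e_1·(-1) + e_2·(-3) + e_3·(0) + e_4·(0) + e_5·(-2) = 0
Θ: e_1·(0) + e_2·(-1) + e_3·(0) + e_4·(1) + e_5·(0) = 0
Solving this homogeneous linear system for the smallest-integer solution (first nonzero entry positive) gives (1, -1, -3, -1, 1).

(1, -1, -3, -1, 1)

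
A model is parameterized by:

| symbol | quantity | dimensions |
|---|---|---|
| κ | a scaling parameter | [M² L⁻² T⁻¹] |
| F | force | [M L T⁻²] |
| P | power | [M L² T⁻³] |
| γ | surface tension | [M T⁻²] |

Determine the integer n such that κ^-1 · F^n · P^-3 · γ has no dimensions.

4

Balance the M exponent: (1)·n from F, plus −(2) − 3·(1) + (1) = -4 from the rest, must sum to zero.
n − 4 = 0, so n = 4.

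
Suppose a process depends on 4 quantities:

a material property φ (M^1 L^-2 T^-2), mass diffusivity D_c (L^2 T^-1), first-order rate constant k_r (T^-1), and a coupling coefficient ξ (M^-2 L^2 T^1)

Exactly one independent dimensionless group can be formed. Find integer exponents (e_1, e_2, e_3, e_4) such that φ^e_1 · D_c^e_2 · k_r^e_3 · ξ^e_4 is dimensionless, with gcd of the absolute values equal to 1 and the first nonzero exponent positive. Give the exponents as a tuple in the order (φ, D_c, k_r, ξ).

M: e_1·(1) + e_2·(0) + e_3·(0) + e_4·(-2) = 0
L: e_1·(-2) + e_2·(2) + e_3·(0) + e_4·(2) = 0
T: e_1·(-2) + e_2·(-1) + e_3·(-1) + e_4·(1) = 0
Solving this homogeneous linear system for the smallest-integer solution (first nonzero entry positive) gives (2, 1, -4, 1).

(2, 1, -4, 1)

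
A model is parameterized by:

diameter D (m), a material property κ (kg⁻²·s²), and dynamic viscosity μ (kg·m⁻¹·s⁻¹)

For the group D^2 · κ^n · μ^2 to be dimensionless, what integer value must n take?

1

Balance the M exponent: (-2)·n from κ, plus 2·(0) + 2·(1) = 2 from the rest, must sum to zero.
-2n + 2 = 0, so n = 1.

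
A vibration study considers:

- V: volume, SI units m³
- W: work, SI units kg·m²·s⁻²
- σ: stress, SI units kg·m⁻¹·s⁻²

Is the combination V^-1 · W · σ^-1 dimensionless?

Sum the exponent of each base dimension across the product:
  M: −[V]_M + [W]_M − [σ]_M = −(0) + (1) − (1) = 0
  L: −[V]_L + [W]_L − [σ]_L = −(3) + (2) − (-1) = 0
  T: −[V]_T + [W]_T − [σ]_T = −(0) + (-2) − (-2) = 0
  I: −[V]_I + [W]_I − [σ]_I = −(0) + (0) − (0) = 0
All base exponents vanish — dimensionless.

yes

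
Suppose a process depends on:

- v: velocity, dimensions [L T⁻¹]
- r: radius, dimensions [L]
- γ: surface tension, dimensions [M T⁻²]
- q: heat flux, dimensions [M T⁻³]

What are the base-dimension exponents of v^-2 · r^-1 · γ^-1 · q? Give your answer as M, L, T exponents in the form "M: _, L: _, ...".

M: 0, L: -3, T: 1

Collect each base-dimension exponent across the product:
  M: −2·(0) − (0) − (1) + (1) = 0
  L: −2·(1) − (1) − (0) + (0) = -3
  T: −2·(-1) − (0) − (-2) + (-3) = 1
So the dimensions are [L⁻³ T].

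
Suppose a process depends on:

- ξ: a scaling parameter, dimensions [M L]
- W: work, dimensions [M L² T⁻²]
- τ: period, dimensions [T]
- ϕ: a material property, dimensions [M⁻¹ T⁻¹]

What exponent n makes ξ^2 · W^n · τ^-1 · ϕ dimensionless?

Balance the M exponent: (1)·n from W, plus 2·(1) − (0) + (-1) = 1 from the rest, must sum to zero.
n + 1 = 0, so n = -1.

-1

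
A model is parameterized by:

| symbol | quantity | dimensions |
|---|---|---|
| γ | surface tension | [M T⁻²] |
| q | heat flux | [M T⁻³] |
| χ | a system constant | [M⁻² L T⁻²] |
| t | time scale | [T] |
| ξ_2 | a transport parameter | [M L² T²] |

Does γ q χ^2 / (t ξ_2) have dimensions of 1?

Sum the exponent of each base dimension across the product:
  M: [γ]_M + [q]_M + 2·[χ]_M − [t]_M − [ξ_2]_M = (1) + (1) + 2·(-2) − (0) − (1) = -3
  L: [γ]_L + [q]_L + 2·[χ]_L − [t]_L − [ξ_2]_L = (0) + (0) + 2·(1) − (0) − (2) = 0
  T: [γ]_T + [q]_T + 2·[χ]_T − [t]_T − [ξ_2]_T = (-2) + (-3) + 2·(-2) − (1) − (2) = -12
Net dimensions [M⁻³ T⁻¹²] ≠ [1] — not dimensionless.

no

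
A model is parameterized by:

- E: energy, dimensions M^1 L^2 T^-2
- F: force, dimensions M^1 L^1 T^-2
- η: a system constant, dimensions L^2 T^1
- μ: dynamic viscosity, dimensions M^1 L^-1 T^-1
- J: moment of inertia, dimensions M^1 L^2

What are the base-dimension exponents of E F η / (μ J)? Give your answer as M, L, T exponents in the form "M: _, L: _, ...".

M: 0, L: 4, T: -2

Collect each base-dimension exponent across the product:
  M: (1) + (1) + (0) − (1) − (1) = 0
  L: (2) + (1) + (2) − (-1) − (2) = 4
  T: (-2) + (-2) + (1) − (-1) − (0) = -2
So the dimensions are [L⁴ T⁻²].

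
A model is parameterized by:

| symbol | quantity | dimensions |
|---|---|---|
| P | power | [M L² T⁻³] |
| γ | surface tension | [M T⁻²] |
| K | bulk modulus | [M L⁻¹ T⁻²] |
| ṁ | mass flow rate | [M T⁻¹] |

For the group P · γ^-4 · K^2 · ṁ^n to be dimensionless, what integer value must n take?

1

Balance the M exponent: (1)·n from ṁ, plus (1) − 4·(1) + 2·(1) = -1 from the rest, must sum to zero.
n − 1 = 0, so n = 1.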